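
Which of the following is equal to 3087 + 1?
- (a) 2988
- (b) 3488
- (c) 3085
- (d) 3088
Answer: d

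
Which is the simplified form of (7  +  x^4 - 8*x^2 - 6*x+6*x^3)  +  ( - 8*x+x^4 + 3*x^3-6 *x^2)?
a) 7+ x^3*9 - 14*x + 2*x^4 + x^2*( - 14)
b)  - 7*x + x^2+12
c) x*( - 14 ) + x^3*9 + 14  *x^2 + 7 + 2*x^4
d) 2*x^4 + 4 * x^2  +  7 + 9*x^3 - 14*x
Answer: a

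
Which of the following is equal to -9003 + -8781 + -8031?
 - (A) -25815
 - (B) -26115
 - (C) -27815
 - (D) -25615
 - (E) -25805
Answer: A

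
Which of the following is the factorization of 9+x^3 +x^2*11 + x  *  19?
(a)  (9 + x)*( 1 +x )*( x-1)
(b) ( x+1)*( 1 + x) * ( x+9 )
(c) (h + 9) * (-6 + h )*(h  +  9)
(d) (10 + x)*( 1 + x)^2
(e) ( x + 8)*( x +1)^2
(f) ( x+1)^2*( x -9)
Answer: b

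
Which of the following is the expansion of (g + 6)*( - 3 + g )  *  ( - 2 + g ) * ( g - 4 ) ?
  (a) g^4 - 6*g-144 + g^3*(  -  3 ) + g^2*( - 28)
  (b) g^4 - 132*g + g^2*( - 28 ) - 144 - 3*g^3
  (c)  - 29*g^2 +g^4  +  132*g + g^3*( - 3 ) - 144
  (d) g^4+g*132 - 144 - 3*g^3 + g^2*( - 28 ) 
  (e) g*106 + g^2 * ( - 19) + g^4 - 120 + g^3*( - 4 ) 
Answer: d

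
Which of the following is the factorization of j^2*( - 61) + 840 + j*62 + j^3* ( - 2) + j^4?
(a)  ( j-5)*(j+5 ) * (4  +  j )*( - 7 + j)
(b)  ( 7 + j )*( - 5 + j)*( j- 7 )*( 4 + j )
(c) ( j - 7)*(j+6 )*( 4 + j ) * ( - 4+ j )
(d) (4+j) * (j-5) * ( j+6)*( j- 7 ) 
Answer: d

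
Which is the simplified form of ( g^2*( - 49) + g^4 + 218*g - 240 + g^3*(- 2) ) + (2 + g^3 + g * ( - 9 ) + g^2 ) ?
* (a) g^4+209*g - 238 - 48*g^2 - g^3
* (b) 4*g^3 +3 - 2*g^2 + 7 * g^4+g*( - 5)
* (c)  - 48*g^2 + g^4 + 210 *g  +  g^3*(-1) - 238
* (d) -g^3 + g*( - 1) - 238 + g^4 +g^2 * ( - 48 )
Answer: a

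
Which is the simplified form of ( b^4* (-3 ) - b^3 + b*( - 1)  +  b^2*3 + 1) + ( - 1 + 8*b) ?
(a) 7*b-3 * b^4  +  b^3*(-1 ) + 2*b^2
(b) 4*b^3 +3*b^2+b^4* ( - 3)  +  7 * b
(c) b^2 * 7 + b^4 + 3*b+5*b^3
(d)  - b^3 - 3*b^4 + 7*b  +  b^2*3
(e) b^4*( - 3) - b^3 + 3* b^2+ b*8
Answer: d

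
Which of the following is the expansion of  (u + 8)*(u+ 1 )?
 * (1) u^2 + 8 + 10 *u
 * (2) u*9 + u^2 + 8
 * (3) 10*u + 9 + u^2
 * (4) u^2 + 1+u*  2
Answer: 2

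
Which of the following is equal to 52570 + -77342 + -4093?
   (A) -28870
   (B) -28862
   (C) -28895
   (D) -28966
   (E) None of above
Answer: E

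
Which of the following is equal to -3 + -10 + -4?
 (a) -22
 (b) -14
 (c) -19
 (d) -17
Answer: d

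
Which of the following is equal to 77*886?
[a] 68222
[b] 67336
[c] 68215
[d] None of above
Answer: a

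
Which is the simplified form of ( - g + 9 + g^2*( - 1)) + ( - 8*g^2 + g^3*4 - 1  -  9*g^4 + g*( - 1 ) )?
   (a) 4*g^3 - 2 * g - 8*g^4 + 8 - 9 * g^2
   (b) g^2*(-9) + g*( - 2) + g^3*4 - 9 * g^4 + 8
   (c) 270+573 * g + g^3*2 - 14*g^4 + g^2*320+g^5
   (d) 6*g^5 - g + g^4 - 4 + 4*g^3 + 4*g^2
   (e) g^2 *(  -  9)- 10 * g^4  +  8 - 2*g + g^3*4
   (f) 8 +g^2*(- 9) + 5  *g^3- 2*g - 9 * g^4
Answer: b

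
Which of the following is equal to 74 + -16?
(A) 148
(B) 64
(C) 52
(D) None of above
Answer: D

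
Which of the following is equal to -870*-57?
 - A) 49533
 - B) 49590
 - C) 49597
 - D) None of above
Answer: B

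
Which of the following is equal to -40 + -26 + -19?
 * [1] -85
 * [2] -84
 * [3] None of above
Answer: 1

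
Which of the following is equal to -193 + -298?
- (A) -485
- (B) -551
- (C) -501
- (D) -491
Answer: D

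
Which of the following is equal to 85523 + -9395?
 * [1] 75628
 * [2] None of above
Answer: 2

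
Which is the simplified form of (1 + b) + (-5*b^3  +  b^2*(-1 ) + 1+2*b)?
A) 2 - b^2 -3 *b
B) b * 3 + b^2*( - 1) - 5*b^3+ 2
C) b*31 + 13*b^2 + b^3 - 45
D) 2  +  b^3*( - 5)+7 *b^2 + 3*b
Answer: B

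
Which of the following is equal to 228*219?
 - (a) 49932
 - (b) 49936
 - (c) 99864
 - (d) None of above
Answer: a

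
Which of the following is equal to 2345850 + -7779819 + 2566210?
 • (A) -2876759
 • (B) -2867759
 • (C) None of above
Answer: B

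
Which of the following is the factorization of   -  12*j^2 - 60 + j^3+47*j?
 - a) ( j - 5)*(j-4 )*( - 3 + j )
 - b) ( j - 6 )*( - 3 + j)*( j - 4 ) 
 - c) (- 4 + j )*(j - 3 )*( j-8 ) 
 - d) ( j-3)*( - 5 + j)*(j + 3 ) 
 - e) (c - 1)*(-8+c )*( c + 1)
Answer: a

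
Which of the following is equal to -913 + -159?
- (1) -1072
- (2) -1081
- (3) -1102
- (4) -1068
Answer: 1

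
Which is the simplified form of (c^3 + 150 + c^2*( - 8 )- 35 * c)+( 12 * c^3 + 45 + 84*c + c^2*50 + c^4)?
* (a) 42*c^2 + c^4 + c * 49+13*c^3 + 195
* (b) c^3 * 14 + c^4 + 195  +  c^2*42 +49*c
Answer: a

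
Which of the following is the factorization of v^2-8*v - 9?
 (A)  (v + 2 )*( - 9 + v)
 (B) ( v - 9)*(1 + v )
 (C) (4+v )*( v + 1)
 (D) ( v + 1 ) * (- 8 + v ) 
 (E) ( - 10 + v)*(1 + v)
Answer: B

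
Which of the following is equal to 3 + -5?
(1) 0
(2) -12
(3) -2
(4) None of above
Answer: 3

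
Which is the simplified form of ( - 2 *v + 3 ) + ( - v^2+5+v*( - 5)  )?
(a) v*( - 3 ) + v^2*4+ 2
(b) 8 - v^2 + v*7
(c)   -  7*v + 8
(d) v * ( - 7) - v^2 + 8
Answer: d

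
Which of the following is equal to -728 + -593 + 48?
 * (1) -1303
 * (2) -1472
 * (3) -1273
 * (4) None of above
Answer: 3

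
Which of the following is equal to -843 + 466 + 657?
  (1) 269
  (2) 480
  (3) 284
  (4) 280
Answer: 4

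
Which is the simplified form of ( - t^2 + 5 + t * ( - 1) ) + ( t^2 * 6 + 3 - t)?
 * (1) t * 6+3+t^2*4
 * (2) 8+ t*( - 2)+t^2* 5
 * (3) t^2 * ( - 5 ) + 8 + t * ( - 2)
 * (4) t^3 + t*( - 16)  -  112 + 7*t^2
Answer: 2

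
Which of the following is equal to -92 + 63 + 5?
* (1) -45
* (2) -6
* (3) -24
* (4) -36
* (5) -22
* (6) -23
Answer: 3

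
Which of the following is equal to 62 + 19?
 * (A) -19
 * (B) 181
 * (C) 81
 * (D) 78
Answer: C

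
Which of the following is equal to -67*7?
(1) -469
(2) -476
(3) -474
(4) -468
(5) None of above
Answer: 1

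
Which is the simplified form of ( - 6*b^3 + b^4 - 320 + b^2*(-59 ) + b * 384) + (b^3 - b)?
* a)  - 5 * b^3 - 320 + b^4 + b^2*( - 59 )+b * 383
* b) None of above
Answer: a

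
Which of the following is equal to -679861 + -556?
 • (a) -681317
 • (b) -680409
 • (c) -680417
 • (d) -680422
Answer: c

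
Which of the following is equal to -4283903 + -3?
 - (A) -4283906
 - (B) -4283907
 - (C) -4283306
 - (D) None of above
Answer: A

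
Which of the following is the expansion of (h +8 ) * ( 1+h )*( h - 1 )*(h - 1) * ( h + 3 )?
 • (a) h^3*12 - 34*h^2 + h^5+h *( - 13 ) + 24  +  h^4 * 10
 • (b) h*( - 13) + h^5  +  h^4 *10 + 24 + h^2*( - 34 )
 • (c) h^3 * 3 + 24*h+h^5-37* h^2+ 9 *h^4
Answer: a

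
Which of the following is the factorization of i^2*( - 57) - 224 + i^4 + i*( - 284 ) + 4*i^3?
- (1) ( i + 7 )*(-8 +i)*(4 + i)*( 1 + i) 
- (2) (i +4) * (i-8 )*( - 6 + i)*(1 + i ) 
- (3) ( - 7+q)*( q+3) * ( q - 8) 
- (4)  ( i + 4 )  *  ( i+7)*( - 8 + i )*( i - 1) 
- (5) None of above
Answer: 1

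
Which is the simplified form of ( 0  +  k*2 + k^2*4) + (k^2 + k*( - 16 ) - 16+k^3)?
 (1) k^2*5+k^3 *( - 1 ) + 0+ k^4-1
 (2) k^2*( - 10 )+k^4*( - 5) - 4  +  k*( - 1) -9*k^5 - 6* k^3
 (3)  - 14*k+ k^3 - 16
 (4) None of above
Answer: 4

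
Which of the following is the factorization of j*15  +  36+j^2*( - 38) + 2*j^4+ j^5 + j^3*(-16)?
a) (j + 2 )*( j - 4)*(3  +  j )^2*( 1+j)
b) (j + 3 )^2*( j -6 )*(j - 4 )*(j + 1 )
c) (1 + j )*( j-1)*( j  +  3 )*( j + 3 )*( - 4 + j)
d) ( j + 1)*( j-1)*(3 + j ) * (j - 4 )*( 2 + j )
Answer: c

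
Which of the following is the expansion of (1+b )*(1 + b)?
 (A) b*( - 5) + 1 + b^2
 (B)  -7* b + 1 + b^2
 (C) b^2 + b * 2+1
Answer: C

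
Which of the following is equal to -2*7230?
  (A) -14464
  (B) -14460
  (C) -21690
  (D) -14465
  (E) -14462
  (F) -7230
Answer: B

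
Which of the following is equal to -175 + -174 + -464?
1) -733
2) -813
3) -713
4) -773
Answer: 2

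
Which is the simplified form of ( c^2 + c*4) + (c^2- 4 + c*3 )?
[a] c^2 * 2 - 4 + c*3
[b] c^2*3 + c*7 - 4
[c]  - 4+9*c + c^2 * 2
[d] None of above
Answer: d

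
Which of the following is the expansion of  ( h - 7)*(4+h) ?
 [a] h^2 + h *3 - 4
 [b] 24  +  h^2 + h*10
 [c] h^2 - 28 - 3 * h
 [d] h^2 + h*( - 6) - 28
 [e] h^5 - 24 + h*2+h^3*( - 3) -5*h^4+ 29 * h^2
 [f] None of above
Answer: c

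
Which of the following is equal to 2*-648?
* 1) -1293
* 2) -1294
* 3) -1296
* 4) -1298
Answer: 3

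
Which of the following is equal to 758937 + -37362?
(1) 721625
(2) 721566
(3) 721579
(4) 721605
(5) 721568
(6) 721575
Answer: 6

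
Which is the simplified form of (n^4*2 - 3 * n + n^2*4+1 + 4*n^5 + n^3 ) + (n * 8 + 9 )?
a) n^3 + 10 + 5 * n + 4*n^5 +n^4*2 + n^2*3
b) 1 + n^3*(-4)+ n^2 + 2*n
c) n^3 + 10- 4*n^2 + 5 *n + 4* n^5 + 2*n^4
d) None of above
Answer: d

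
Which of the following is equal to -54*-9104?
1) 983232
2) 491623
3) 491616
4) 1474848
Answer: 3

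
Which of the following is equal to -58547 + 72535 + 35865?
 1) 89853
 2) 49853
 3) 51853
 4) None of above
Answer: 2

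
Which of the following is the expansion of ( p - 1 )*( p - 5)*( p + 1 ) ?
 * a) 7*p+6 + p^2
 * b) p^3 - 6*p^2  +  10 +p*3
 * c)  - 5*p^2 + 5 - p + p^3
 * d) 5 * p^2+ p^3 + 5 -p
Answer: c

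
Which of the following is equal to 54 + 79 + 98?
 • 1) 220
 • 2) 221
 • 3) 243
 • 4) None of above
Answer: 4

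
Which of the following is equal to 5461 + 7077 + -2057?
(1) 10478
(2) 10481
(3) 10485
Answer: 2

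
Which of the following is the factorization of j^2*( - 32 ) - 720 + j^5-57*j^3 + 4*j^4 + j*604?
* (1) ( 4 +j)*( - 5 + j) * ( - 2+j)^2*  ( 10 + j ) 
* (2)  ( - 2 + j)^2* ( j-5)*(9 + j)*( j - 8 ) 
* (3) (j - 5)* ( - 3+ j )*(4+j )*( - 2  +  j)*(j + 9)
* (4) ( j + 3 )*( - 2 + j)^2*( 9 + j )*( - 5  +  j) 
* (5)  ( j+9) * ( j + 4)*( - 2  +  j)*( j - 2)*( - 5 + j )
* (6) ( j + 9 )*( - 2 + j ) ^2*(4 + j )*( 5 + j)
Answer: 5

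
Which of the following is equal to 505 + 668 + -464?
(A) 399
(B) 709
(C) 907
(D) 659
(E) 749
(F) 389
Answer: B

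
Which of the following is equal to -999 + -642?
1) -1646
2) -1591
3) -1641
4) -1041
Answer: 3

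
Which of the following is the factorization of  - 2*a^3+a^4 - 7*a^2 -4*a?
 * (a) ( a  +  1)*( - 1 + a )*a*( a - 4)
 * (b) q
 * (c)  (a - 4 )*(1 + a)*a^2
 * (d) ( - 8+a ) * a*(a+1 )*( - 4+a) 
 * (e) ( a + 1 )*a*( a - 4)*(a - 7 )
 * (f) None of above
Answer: f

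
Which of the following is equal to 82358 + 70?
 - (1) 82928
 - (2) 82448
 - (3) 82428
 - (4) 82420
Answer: 3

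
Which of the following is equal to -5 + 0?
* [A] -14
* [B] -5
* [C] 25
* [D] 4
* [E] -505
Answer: B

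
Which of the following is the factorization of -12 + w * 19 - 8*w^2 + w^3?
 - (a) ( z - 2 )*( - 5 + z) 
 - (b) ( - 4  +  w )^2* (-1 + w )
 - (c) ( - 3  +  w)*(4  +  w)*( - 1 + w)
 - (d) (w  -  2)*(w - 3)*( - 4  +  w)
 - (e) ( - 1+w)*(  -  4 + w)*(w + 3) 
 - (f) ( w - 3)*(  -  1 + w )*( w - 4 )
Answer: f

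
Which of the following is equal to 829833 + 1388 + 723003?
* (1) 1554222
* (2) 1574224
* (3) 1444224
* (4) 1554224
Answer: 4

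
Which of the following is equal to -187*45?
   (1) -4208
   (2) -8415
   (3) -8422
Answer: 2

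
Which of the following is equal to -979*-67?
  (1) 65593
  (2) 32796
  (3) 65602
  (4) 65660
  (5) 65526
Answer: 1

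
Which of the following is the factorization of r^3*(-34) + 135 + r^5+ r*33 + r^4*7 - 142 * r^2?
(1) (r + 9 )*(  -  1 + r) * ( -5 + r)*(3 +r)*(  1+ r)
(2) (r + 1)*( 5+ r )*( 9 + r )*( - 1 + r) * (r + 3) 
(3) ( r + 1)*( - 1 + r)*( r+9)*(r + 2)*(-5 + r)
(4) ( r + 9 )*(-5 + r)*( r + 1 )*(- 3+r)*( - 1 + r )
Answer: 1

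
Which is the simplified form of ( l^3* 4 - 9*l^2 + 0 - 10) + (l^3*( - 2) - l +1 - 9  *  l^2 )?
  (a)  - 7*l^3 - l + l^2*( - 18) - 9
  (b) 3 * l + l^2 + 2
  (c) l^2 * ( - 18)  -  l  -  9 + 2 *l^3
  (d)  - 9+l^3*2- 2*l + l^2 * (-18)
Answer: c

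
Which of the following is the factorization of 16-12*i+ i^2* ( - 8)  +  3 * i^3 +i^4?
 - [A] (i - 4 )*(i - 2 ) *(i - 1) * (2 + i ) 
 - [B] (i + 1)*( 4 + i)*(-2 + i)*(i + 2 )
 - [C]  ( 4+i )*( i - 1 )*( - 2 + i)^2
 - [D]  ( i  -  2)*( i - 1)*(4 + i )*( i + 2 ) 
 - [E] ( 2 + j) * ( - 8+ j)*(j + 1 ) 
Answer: D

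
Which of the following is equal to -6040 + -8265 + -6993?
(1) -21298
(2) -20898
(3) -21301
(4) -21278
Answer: 1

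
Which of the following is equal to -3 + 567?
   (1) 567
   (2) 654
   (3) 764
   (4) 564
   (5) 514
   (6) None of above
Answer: 4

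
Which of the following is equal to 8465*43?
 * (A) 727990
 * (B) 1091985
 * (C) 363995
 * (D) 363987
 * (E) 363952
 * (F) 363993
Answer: C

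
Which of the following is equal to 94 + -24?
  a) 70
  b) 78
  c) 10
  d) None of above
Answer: a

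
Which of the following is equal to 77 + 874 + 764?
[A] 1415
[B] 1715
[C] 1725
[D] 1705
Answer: B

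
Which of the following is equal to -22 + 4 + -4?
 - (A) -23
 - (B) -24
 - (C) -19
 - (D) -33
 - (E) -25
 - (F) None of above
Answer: F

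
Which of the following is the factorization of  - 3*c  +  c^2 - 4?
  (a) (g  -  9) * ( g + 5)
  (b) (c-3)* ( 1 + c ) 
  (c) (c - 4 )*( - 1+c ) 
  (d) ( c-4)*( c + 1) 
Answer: d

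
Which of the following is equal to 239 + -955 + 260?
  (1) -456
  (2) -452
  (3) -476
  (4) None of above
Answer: 1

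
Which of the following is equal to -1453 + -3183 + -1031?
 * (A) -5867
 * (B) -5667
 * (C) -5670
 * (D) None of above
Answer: B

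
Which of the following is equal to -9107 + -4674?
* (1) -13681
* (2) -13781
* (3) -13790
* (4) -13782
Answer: 2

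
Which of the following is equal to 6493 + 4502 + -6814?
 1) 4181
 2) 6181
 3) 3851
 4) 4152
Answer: 1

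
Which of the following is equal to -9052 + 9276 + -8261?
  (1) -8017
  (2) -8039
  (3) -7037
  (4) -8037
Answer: 4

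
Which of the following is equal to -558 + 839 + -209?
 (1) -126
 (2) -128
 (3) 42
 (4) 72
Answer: 4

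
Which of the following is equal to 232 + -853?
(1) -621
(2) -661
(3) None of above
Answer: 1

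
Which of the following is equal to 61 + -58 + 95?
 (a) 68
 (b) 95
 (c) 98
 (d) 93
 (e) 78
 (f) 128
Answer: c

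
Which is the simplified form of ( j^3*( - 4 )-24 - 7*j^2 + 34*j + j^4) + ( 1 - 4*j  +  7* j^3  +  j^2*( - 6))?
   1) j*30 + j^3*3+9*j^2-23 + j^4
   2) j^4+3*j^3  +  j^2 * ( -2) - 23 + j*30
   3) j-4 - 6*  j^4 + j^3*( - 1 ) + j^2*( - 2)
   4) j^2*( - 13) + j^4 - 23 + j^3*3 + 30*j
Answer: 4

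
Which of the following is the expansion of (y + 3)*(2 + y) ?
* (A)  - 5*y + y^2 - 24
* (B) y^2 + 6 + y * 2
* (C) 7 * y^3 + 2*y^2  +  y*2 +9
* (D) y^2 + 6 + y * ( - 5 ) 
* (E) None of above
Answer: E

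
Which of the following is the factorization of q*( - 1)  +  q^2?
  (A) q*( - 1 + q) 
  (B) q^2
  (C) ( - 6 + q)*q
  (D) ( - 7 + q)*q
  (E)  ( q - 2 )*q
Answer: A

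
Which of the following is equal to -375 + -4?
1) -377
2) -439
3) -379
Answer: 3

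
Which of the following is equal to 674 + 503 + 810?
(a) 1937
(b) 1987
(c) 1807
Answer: b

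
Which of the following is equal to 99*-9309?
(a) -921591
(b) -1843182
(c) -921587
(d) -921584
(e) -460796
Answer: a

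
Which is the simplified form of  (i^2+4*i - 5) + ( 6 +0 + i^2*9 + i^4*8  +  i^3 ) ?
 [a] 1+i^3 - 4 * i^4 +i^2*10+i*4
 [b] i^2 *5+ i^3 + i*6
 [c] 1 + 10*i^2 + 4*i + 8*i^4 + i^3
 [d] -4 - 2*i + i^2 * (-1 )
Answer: c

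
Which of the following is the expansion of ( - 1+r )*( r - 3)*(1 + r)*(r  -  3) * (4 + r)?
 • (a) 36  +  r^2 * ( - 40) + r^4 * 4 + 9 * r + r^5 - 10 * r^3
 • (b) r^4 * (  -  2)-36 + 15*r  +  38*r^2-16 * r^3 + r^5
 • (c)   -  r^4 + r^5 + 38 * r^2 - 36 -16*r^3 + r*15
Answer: b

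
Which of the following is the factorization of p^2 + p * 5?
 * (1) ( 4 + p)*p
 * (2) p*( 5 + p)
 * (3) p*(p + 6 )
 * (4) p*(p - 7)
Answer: 2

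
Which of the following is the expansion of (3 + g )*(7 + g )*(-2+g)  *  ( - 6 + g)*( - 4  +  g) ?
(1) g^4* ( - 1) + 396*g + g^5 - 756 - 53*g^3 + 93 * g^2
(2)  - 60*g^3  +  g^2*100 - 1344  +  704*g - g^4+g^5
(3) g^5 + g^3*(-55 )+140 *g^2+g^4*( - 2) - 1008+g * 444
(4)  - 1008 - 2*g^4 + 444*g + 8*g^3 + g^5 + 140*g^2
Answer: 3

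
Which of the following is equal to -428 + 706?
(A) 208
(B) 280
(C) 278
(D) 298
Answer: C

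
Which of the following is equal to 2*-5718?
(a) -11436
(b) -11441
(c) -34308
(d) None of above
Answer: a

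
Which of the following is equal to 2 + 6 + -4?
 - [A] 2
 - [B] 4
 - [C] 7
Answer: B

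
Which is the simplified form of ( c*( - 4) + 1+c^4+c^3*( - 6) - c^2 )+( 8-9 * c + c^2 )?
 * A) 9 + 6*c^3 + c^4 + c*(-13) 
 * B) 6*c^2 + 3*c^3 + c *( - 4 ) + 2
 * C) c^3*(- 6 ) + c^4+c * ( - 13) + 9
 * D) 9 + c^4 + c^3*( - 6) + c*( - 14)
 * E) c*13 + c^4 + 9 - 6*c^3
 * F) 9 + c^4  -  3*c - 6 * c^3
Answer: C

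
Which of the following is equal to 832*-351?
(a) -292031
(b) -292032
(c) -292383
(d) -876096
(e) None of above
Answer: b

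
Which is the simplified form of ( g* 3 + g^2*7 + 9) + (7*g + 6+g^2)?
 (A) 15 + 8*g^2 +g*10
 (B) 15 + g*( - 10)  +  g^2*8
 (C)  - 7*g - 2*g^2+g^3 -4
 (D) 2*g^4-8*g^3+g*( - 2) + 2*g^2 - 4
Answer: A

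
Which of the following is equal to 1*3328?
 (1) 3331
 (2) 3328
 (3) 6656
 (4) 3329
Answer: 2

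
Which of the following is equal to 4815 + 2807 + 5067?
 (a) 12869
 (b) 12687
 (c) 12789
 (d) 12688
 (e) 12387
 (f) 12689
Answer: f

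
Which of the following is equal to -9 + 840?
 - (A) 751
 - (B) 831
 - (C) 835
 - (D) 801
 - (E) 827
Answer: B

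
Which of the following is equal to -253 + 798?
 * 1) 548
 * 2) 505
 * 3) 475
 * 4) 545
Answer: 4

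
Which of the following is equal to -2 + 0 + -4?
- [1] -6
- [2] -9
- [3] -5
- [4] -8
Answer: 1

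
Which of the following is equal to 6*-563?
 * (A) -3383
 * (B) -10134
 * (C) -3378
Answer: C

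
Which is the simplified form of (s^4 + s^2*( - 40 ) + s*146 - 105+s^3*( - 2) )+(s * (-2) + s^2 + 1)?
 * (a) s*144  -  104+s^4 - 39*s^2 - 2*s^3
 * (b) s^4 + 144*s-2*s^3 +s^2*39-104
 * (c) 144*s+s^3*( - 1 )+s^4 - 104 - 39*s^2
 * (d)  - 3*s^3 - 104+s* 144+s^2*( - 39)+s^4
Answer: a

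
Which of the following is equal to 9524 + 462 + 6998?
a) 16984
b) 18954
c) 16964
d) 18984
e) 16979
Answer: a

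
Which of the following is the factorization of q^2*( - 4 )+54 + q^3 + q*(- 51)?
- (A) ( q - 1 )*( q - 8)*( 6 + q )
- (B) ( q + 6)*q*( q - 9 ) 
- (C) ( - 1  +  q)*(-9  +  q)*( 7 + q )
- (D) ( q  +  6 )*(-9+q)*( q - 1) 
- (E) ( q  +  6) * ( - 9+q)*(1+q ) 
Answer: D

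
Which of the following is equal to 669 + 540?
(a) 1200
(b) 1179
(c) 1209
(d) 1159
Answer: c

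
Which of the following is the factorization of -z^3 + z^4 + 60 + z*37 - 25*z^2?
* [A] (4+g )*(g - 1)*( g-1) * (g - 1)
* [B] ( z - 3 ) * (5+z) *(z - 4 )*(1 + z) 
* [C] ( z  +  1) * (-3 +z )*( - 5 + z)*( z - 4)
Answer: B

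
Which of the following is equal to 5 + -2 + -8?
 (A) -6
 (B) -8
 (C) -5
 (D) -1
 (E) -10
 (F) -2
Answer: C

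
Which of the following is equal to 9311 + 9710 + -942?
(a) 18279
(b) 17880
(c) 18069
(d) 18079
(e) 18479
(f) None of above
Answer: d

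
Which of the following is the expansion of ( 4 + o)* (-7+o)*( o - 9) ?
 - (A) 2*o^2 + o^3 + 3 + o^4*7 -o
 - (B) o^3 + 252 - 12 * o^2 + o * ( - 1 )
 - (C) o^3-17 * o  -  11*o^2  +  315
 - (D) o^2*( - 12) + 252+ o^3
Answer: B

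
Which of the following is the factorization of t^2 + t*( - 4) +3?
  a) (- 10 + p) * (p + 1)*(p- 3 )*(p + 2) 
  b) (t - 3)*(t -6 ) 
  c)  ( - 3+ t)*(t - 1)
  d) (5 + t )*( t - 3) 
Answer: c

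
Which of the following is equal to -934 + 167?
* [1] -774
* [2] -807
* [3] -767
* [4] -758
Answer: 3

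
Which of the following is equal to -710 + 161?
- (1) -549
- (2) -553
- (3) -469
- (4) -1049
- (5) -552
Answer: 1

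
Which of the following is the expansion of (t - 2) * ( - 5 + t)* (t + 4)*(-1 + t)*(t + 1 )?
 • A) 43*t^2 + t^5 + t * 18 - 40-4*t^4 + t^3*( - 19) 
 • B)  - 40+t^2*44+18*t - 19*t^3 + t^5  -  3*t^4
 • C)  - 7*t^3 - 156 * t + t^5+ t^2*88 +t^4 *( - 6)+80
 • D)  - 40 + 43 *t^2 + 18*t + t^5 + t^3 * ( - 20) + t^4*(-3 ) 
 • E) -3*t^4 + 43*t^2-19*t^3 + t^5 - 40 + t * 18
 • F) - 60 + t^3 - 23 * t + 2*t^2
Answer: E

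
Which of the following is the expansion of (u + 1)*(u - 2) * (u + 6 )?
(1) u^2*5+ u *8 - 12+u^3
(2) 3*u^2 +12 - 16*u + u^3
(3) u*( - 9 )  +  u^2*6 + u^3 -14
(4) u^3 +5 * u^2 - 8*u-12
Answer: 4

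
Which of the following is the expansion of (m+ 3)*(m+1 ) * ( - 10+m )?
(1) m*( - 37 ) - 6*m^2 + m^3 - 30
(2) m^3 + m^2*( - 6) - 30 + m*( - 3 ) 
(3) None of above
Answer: 1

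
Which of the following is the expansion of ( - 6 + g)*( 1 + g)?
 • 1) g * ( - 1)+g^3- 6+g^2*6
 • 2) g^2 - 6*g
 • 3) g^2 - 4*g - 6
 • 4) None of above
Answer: 4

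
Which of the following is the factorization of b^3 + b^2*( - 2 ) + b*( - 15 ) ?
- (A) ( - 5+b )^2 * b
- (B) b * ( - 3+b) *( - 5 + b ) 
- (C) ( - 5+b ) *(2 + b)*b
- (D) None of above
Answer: D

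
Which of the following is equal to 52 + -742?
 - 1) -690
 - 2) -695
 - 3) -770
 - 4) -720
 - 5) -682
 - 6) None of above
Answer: 1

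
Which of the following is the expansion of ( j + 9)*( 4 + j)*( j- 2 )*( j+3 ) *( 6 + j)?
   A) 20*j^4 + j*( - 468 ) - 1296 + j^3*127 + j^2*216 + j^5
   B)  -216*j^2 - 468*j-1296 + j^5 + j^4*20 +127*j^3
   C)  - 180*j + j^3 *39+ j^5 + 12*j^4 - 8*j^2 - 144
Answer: A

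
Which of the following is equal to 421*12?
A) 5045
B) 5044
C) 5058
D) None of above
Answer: D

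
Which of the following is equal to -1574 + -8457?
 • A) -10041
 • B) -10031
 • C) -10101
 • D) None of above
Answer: B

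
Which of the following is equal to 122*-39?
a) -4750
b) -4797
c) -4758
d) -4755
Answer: c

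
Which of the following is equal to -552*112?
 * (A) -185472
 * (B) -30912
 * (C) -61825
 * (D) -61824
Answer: D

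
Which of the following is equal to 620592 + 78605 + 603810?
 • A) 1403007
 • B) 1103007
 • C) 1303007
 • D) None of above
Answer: C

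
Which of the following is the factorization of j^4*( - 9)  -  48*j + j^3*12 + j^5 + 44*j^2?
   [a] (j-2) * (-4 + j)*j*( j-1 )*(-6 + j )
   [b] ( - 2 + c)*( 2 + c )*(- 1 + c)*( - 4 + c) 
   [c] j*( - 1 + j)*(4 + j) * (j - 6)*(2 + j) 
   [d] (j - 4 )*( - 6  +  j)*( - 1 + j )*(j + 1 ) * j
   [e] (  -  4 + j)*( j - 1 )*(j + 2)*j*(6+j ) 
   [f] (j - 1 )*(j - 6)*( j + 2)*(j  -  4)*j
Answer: f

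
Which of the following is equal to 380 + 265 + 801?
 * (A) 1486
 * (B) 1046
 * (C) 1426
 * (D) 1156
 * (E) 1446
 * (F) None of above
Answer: E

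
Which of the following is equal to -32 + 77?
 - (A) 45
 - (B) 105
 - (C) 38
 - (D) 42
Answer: A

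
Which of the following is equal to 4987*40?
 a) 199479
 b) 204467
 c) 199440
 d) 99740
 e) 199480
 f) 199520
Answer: e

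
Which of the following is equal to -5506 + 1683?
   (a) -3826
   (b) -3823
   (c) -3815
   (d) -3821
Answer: b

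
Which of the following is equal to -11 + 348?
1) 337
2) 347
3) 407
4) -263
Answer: 1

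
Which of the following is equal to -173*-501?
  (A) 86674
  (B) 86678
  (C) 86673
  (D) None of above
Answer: C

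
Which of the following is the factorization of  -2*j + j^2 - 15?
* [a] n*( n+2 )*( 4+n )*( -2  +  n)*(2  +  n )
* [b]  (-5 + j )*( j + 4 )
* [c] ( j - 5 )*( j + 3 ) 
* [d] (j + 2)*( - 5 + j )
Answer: c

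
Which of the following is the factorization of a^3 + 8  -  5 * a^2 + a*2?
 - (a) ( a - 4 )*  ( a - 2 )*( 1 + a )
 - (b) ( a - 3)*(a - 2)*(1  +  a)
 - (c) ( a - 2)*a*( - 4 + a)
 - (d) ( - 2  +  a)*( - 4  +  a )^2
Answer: a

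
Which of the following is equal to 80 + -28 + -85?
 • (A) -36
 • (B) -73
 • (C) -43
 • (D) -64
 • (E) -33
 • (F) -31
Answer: E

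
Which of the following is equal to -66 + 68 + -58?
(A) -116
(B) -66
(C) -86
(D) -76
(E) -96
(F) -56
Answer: F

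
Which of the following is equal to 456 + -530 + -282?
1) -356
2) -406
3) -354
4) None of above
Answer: 1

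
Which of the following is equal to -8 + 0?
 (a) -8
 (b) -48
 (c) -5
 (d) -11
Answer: a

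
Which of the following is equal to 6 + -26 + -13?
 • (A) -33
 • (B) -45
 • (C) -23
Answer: A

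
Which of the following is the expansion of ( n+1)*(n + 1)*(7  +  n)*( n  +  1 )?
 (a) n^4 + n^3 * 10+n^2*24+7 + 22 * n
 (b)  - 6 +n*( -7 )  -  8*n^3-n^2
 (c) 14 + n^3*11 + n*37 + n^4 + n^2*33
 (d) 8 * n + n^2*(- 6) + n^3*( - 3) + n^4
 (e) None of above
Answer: a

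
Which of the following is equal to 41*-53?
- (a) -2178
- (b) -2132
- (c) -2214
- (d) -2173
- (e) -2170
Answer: d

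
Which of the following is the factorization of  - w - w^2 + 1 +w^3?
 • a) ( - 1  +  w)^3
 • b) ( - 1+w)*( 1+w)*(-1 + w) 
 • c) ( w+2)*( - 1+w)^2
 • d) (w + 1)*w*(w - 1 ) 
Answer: b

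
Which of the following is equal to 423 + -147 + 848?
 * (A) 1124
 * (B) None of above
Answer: A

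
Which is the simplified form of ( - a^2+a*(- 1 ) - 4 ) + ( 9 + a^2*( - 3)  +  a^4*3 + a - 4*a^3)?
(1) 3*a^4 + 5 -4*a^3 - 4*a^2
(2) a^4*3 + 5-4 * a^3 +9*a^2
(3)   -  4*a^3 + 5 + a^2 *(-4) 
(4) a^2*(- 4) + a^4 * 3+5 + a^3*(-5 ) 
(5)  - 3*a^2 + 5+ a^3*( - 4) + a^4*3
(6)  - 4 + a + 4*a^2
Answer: 1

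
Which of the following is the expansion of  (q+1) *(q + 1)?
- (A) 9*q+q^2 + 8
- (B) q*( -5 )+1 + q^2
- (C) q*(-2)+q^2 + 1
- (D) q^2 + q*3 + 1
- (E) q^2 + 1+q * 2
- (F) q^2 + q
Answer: E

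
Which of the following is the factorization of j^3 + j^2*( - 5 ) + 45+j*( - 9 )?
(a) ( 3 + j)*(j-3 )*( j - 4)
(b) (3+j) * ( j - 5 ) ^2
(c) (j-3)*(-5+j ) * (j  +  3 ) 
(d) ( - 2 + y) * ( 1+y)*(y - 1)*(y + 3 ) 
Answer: c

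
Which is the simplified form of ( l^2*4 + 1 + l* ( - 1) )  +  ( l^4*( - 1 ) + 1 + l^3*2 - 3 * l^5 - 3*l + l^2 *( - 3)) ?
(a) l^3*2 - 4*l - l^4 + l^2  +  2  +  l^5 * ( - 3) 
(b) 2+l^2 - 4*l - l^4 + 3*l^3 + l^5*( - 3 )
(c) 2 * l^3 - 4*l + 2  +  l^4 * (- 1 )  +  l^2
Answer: a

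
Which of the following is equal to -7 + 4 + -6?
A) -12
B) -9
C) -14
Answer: B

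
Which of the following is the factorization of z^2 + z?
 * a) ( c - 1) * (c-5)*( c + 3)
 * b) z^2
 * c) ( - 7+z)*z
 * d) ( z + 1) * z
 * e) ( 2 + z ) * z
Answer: d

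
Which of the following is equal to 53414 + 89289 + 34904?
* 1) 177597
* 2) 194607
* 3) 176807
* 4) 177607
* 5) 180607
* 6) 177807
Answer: 4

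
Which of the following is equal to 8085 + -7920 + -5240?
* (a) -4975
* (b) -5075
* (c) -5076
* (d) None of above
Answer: b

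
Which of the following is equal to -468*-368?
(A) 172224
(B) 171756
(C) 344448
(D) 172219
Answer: A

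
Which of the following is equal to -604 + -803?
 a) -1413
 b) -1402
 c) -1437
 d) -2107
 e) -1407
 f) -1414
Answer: e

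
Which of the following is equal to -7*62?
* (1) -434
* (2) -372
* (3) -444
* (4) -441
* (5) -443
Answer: 1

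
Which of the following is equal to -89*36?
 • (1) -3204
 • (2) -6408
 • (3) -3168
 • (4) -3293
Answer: 1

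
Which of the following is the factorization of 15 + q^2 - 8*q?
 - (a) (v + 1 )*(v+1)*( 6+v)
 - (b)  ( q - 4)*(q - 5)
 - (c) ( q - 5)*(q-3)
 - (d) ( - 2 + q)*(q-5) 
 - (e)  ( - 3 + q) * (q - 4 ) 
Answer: c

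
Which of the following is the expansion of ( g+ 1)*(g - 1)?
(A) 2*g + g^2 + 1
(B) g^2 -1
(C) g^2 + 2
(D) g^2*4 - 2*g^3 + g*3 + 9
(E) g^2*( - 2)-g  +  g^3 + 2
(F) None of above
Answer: B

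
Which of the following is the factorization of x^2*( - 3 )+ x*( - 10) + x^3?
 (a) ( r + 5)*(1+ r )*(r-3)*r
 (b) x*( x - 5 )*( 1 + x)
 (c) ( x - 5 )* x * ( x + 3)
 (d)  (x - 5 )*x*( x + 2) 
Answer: d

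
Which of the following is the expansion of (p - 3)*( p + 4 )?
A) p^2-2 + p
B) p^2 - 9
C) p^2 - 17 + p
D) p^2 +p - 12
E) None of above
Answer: D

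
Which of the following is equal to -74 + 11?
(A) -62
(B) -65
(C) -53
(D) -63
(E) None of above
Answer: D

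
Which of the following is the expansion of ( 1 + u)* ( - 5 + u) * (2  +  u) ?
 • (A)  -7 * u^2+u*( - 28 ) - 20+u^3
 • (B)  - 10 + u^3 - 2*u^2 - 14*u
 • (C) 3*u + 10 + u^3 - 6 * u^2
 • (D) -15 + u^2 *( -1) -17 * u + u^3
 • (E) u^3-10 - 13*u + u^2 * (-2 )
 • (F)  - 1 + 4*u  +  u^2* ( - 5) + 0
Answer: E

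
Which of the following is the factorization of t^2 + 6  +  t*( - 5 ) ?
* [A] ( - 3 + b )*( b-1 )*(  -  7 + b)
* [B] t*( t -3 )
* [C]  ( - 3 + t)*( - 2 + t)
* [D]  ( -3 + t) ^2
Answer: C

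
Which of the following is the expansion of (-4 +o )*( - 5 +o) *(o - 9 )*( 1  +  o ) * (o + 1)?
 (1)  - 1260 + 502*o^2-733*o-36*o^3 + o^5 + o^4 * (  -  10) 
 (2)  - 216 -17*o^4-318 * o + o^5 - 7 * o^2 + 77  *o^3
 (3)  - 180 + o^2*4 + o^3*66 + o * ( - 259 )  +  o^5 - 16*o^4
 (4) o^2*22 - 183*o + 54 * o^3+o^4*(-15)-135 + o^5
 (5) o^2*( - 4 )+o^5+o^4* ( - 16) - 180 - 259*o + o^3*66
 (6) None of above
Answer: 3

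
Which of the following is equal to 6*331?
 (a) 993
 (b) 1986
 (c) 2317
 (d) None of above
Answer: b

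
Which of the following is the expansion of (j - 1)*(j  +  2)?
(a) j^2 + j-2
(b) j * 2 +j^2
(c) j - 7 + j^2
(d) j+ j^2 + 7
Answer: a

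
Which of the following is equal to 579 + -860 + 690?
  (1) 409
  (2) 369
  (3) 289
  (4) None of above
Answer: 1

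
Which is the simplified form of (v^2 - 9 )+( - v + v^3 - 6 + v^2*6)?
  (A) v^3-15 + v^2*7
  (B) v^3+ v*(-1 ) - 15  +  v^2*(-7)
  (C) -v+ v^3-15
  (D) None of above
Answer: D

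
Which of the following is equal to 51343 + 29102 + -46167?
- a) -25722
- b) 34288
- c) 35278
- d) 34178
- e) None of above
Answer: e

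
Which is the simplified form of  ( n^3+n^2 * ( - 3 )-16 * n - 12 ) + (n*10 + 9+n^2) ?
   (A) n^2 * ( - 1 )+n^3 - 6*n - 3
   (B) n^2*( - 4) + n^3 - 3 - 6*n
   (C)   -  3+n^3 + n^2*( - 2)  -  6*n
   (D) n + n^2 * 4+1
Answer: C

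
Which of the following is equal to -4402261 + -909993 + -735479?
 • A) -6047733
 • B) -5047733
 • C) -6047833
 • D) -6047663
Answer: A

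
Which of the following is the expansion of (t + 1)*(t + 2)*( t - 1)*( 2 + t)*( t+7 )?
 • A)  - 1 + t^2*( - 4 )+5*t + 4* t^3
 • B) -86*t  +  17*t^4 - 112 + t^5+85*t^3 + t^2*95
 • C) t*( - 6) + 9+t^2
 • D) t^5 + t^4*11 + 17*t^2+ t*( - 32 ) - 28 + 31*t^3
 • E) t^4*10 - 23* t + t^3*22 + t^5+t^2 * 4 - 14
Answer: D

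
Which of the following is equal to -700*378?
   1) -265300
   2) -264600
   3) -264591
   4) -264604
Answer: 2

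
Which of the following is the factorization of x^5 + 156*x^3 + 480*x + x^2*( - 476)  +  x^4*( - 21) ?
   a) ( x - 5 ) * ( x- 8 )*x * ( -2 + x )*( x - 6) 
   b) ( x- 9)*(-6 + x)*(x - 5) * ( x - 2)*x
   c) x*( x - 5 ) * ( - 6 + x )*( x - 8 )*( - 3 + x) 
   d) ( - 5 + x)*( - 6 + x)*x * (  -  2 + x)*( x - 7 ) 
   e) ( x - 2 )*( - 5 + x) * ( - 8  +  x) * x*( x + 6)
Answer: a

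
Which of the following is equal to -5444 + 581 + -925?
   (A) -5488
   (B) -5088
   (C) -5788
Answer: C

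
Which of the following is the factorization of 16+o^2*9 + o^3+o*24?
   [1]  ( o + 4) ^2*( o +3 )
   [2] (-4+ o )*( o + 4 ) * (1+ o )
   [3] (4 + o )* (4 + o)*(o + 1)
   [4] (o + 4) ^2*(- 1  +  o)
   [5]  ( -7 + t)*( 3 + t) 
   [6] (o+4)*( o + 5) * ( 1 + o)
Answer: 3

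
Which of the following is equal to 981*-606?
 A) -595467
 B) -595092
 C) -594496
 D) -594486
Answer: D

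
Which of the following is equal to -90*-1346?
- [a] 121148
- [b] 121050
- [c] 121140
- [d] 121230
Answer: c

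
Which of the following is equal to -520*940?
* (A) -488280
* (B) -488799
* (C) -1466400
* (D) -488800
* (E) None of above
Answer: D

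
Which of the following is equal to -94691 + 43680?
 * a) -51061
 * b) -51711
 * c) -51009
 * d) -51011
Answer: d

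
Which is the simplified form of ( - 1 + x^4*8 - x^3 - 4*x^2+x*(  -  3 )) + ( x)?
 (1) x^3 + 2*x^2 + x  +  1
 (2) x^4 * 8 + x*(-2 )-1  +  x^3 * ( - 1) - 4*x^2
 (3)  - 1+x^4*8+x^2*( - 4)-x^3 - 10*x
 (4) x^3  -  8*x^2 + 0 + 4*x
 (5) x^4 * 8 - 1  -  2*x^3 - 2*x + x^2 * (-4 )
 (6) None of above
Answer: 2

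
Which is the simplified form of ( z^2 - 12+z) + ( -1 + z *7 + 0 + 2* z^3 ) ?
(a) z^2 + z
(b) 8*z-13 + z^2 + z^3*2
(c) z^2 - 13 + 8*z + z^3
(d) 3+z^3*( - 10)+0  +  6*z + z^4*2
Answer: b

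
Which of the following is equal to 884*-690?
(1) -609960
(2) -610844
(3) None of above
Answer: 1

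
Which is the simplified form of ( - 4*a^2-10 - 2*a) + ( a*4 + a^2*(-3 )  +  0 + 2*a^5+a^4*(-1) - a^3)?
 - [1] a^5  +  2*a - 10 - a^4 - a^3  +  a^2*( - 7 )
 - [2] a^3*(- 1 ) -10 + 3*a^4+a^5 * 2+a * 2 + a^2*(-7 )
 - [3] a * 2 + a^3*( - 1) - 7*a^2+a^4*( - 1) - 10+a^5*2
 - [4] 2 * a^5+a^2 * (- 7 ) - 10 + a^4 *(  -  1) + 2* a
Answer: 3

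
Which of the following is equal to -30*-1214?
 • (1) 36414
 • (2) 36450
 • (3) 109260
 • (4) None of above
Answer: 4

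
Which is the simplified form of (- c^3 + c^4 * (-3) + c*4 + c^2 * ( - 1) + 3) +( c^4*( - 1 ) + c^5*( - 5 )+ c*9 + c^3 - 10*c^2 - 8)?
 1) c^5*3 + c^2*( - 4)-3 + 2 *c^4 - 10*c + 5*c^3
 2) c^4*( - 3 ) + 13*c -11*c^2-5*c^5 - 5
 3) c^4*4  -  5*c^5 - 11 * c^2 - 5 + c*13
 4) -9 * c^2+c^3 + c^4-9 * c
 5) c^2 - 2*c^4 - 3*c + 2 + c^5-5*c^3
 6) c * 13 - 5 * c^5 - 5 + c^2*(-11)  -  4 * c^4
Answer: 6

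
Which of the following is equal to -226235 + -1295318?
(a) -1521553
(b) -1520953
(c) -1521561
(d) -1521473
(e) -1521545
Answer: a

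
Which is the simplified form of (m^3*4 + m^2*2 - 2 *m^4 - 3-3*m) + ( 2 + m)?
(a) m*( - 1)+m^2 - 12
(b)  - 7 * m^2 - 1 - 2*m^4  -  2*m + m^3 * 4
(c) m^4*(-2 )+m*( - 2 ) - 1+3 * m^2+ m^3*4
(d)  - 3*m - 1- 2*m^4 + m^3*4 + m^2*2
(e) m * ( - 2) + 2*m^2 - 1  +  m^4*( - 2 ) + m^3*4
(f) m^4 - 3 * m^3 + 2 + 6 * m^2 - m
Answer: e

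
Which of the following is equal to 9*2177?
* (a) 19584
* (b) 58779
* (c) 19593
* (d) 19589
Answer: c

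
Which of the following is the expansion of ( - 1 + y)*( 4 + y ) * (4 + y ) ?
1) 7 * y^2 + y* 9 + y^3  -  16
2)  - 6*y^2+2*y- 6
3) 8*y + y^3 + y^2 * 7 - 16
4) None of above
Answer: 3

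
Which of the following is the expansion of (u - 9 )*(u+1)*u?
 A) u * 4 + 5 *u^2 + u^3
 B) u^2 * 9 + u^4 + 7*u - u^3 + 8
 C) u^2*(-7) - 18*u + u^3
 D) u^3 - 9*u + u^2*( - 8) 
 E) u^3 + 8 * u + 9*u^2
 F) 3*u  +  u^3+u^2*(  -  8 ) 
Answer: D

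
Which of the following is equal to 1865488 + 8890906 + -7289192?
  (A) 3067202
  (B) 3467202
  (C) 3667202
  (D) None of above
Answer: B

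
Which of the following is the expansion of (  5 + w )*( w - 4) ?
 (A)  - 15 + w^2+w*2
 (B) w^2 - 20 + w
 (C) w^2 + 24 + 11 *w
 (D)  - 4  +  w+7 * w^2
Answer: B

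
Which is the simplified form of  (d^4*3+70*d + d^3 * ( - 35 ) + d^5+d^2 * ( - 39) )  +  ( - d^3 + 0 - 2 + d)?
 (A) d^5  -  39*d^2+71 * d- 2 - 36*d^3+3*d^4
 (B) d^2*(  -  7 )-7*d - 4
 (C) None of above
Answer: A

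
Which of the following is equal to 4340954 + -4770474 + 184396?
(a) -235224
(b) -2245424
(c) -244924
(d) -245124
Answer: d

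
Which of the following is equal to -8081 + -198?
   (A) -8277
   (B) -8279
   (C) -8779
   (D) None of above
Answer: B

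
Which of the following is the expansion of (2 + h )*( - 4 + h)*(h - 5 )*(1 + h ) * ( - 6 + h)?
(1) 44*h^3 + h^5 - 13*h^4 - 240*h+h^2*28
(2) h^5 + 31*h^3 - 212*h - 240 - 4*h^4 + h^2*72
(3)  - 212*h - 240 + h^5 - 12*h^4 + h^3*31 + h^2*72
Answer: 3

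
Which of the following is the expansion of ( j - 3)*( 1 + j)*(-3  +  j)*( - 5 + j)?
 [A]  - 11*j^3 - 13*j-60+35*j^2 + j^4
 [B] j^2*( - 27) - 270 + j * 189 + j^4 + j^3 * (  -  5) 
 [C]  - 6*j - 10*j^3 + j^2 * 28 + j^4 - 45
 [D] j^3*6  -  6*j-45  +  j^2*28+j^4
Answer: C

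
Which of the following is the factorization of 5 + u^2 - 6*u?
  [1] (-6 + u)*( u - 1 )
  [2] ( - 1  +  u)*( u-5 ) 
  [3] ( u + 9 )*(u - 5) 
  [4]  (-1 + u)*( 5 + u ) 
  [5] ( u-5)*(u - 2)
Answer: 2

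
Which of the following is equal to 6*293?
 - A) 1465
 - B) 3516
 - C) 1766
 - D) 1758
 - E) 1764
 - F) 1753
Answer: D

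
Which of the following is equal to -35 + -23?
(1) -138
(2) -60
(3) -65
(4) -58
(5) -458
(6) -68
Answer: 4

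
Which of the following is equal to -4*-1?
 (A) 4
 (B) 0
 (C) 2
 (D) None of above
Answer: A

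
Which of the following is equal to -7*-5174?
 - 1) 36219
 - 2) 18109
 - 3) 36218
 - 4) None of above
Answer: 3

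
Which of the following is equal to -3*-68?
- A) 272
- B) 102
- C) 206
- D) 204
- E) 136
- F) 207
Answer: D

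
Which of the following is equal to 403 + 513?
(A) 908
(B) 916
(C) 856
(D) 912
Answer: B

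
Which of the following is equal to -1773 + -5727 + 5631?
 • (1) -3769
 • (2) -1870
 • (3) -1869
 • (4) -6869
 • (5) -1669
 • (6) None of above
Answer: 3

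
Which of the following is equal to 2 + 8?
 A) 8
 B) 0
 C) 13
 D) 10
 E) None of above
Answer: D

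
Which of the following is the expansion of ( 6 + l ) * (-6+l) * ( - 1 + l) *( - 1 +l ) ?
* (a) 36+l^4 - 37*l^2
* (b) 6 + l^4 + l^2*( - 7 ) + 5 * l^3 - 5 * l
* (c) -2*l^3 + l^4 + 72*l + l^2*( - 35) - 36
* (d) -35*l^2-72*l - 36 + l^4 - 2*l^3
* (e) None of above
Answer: c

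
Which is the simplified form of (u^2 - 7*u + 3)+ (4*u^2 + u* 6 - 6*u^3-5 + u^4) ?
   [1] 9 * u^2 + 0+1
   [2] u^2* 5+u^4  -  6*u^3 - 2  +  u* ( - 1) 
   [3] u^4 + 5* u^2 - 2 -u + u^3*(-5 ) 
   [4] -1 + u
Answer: 2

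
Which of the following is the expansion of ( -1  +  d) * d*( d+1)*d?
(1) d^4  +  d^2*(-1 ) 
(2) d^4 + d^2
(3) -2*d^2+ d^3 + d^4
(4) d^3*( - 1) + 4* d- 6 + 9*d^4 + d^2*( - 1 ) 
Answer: 1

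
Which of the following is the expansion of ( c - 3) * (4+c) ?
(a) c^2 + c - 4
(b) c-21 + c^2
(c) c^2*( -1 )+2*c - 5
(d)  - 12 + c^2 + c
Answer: d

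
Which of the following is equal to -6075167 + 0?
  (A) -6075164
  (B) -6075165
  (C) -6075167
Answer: C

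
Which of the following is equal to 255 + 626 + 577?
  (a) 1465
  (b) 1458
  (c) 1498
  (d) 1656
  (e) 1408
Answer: b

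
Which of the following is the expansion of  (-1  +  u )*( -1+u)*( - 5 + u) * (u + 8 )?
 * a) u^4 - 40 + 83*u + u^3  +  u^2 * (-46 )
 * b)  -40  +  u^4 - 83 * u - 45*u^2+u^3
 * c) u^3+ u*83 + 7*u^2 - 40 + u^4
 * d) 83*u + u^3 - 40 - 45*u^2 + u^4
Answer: d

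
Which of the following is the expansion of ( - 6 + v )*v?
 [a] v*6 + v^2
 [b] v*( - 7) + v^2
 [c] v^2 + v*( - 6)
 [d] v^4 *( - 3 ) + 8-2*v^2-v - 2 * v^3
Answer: c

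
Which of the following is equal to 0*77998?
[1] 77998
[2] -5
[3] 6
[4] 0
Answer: 4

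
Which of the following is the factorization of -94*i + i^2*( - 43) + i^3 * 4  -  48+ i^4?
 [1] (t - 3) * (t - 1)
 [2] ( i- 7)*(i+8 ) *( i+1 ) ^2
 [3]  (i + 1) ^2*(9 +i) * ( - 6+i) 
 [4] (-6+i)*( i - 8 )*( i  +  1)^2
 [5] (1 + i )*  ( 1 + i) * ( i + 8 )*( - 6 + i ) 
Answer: 5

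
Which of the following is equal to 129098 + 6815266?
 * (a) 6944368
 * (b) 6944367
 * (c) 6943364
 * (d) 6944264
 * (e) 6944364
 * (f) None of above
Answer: e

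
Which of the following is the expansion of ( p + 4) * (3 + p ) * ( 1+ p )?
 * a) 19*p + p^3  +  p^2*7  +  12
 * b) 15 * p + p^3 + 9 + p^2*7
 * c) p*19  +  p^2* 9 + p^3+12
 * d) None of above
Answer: d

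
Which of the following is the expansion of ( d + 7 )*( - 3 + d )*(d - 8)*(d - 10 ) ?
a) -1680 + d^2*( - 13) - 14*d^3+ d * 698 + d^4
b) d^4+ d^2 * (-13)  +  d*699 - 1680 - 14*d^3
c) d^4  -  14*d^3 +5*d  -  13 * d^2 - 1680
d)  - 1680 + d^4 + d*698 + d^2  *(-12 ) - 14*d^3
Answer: a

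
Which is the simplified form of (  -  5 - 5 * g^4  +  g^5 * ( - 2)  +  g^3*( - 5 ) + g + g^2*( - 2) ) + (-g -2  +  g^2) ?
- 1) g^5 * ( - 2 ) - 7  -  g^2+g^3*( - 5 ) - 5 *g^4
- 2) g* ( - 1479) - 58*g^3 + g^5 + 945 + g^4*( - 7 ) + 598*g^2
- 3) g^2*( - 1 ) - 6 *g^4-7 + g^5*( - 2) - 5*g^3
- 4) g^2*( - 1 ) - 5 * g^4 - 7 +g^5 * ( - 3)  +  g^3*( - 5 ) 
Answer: 1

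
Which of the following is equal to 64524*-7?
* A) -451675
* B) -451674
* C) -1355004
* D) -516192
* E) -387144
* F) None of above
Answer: F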